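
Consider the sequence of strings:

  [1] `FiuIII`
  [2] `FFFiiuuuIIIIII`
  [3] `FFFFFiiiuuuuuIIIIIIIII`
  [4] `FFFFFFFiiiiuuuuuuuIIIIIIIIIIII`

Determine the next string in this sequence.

FFFFFFFFFiiiiiuuuuuuuuuIIIIIIIIIIIIIII

Reading off run lengths: F runs 1, 3, 5, 7; i runs 1, 2, 3, 4; u runs 1, 3, 5, 7; I runs 3, 6, 9, 12 — each is linear in n (n = 1, 2, …).
At n = 5 the blocks have lengths 9, 5, 9, 15.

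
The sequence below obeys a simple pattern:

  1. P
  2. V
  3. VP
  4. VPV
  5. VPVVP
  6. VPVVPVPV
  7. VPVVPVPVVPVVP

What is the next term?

From term 3 onward, concatenate the last term with the second-to-last: V·P = VP, VP·V = VPV, …
So term 8 is VPVVPVPVVPVVP·VPVVPVPV.

VPVVPVPVVPVVPVPVVPVPV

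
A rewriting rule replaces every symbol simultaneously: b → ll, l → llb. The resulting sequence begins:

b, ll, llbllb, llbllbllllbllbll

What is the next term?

Rewriting the 16 symbols of llbllbllllbllbll one by one yields llb llb ll llb llb ll llb llb llb llb ll llb llb ll llb llb; concatenated:

llbllbllllbllbllllbllbllbllbllllbllbllllbllb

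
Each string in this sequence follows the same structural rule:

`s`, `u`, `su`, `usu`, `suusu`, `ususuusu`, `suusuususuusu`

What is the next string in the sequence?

From term 3 onward, concatenate the second-to-last term with the last: s·u = su, u·su = usu, …
The next term joins ususuusu and suusuususuusu.

ususuususuusuususuusu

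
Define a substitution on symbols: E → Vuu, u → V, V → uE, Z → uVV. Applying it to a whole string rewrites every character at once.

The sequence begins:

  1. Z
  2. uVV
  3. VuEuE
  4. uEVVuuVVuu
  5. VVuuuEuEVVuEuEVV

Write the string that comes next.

uEuEVVVVuuVVuuuEuEVVuuVVuuuEuE

Applying the rule to each of the 16 symbols of VVuuuEuEVVuEuEVV gives the pieces uE uE V V V Vuu V Vuu uE uE V Vuu V Vuu uE uE, which concatenate to the answer.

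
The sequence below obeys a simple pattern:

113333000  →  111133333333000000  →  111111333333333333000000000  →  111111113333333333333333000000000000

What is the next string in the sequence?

111111111133333333333333333333000000000000000

Reading off run lengths: 1 runs 2, 4, 6, 8; 3 runs 4, 8, 12, 16; 0 runs 3, 6, 9, 12 — each is linear in n (n = 1, 2, …).
Setting n = 5 gives 10, 20, 15 characters in each block.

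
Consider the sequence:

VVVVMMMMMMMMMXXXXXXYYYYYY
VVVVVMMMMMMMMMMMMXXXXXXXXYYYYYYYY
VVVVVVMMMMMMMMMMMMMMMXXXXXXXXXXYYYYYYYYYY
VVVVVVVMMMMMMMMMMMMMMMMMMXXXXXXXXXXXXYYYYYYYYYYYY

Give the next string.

Term n consists of n+1 V's, followed by 3n M's, followed by 2n X's, followed by 2n Y's, where the shown terms are n = 3, 4, 5, 6.
Setting n = 7 gives 8, 21, 14, 14 characters in each block.

VVVVVVVVMMMMMMMMMMMMMMMMMMMMMXXXXXXXXXXXXXXYYYYYYYYYYYYYY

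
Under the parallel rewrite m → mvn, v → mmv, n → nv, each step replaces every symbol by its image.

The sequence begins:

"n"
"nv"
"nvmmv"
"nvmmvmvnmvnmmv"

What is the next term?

Rewriting the 14 symbols of nvmmvmvnmvnmmv one by one yields nv mmv mvn mvn mmv mvn mmv nv mvn mmv nv mvn mvn mmv; concatenated:

nvmmvmvnmvnmmvmvnmmvnvmvnmmvnvmvnmvnmmv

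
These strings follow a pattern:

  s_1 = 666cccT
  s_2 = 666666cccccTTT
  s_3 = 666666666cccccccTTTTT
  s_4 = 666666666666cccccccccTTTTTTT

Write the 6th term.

Term n consists of 3n 6's, followed by 2n+1 c's, followed by 2n-1 T's (n = 1, 2, …).
For term 6, n = 6, so the run lengths are 18, 13, 11.

666666666666666666cccccccccccccTTTTTTTTTTT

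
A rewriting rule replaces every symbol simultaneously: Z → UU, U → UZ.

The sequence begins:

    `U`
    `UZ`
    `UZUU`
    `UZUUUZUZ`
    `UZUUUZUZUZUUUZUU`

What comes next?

Rewriting the 16 symbols of UZUUUZUZUZUUUZUU one by one yields UZ UU UZ UZ UZ UU UZ UU UZ UU UZ UZ UZ UU UZ UZ; concatenated:

UZUUUZUZUZUUUZUUUZUUUZUZUZUUUZUZ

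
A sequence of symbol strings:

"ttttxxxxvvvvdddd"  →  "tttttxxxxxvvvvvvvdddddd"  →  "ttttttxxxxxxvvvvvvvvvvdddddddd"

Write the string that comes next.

tttttttxxxxxxxvvvvvvvvvvvvvdddddddddd

The n-th term is n+2 t's then n+2 x's then 3n-2 v's then 2n d's, where the shown terms are n = 2, 3, 4.
For the next term, n = 5, so the run lengths are 7, 7, 13, 10.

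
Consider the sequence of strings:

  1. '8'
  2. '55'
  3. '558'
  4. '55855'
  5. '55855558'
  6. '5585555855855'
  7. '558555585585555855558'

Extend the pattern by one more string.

This is a Fibonacci-style word recurrence s(k) = s(k−1)·s(k−2): e.g. 55·8 = 558.
Continuing: 558555585585555855558 · 5585555855855 gives term 8.

5585555855855558555585585555855855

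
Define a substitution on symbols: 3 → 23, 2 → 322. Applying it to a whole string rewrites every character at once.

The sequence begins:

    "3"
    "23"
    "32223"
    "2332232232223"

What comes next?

3222323322322233223222332232232223

Replace each of the 13 characters of 2332232232223 in place — 322 23 23 322 322 23 322 322 23 322 322 322 23 — and concatenate.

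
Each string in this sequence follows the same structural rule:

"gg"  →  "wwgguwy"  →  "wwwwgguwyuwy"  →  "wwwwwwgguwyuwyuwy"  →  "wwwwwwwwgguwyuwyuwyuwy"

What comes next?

s(k+1) = ww·s(k)·uwy, so each term gains ww as a prefix and uwy as a suffix.
One more step from wwwwwwwwgguwyuwyuwyuwy gives the answer.

wwwwwwwwwwgguwyuwyuwyuwyuwy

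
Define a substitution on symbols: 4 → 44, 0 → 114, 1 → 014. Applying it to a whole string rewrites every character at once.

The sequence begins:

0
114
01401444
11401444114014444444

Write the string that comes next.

Rewriting the 20 symbols of 11401444114014444444 one by one yields 014 014 44 114 014 44 44 44 014 014 44 114 014 44 44 44 44 44 44 44; concatenated:

014014441140144444440140144411401444444444444444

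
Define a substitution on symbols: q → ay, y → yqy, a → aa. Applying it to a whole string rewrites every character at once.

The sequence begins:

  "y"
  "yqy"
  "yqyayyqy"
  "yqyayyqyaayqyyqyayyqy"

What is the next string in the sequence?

Applying the rule to each of the 21 symbols of yqyayyqyaayqyyqyayyqy gives the pieces yqy ay yqy aa yqy yqy ay yqy aa aa yqy ay yqy yqy ay yqy aa yqy yqy ay yqy, which concatenate to the answer.

yqyayyqyaayqyyqyayyqyaaaayqyayyqyyqyayyqyaayqyyqyayyqy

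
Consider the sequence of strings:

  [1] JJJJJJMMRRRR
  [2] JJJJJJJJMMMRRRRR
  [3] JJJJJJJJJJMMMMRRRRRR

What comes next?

Each string has the form J^{2n} M^{n-1} R^{n+1}, where the shown terms are n = 3, 4, 5.
At n = 6 the blocks have lengths 12, 5, 7.

JJJJJJJJJJJJMMMMMRRRRRRR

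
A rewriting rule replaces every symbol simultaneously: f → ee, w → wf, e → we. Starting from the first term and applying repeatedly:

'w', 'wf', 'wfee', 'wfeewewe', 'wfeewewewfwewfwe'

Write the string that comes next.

Applying the rule to each of the 16 symbols of wfeewewewfwewfwe gives the pieces wf ee we we wf we wf we wf ee wf we wf ee wf we, which concatenate to the answer.

wfeewewewfwewfwewfeewfwewfeewfwe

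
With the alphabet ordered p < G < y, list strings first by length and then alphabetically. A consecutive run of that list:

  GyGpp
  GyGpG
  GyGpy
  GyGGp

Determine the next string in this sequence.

GyGGG

Treat GyGGp as a base-3 numeral over the given alphabet and add one, carrying through any trailing y's.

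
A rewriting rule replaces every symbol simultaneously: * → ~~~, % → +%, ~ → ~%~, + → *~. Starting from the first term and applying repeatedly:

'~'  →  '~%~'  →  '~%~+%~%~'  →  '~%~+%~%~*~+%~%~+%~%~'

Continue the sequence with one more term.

φ(~%~+%~%~*~+%~%~+%~%~) expands symbol-by-symbol to ~%~ +% ~%~ *~ +% ~%~ +% ~%~ ~~~ ~%~ *~ +% ~%~ +% ~%~ *~ +% ~%~ +% ~%~; joining the 20 pieces gives the next term.

~%~+%~%~*~+%~%~+%~%~~~~~%~*~+%~%~+%~%~*~+%~%~+%~%~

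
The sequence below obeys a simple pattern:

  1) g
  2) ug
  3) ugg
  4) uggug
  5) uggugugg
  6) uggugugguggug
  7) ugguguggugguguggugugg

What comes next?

From term 3 onward, concatenate the last term with the second-to-last: ug·g = ugg, ugg·ug = uggug, …
Continuing: ugguguggugguguggugugg · uggugugguggug gives term 8.

ugguguggugguguggugugguggugugguggug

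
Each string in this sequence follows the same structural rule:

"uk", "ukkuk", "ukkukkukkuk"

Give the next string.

Every step duplicates the string with 'k' between the halves.
Doubling ukkukkukkuk with 'k' between the halves:

ukkukkukkukkukkukkukkuk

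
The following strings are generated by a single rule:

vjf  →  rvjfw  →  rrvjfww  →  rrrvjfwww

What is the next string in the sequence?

Every step adds r to the front and w to the end of the previous string.
Applying this once more to rrrvjfwww:

rrrrvjfwwww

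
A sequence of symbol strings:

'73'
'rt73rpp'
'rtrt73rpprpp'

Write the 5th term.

s(k+1) = rt·s(k)·rpp, so each term gains rt as a prefix and rpp as a suffix.
From rtrt73rpprpp, 2 further steps: rtrt73rpprpp → rtrtrt73rpprpprpp → (answer).

rtrtrtrt73rpprpprpprpp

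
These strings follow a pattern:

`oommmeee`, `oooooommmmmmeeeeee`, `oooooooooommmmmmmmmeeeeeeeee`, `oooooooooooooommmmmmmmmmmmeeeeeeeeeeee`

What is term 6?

oooooooooooooooooooooommmmmmmmmmmmmmmmmmeeeeeeeeeeeeeeeeee

The n-th term is 4n-2 o's then 3n m's then 3n e's (n = 1, 2, …).
Setting n = 6 gives 22, 18, 18 characters in each block.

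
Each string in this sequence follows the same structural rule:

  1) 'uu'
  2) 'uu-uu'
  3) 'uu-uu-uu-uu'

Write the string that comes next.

uu-uu-uu-uu-uu-uu-uu-uu

Each string is two copies of the previous one joined by '-'.
One more doubling of uu-uu-uu-uu gives the answer.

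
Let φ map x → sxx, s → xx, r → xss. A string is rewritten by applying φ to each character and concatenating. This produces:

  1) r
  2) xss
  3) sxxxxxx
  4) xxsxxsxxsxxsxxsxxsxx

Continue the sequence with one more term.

Applying the rule to each of the 20 symbols of xxsxxsxxsxxsxxsxxsxx gives the pieces sxx sxx xx sxx sxx xx sxx sxx xx sxx sxx xx sxx sxx xx sxx sxx xx sxx sxx, which concatenate to the answer.

sxxsxxxxsxxsxxxxsxxsxxxxsxxsxxxxsxxsxxxxsxxsxxxxsxxsxx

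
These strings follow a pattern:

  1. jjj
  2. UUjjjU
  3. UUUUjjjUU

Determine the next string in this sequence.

Every step adds UU to the front and U to the end of the previous string.
So the next term is UU·UUUUjjjUU·U.

UUUUUUjjjUUU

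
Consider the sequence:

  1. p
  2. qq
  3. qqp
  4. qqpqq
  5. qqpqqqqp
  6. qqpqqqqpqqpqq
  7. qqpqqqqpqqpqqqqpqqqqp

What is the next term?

From term 3 onward, concatenate the last term with the second-to-last: qq·p = qqp, qqp·qq = qqpqq, …
So term 8 is qqpqqqqpqqpqqqqpqqqqp·qqpqqqqpqqpqq.

qqpqqqqpqqpqqqqpqqqqpqqpqqqqpqqpqq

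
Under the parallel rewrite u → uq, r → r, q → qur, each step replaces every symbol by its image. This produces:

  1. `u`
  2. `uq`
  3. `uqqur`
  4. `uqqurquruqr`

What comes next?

Apply φ to uqqurquruqr symbol by symbol: u→uq, q→qur, q→qur, u→uq, r→r, q→qur, u→uq, r→r, u→uq, q→qur, r→r; joined: uq qur qur uq r qur uq r uq qur r.

uqqurquruqrquruqruqqurr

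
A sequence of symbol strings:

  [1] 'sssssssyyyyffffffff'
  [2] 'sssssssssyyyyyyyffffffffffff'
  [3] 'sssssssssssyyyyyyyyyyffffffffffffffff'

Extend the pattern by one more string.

The n-th term is 2n+3 s's then 3n-2 y's then 4n f's, where the shown terms are n = 2, 3, 4.
Setting n = 5 gives 13, 13, 20 characters in each block.

sssssssssssssyyyyyyyyyyyyyffffffffffffffffffff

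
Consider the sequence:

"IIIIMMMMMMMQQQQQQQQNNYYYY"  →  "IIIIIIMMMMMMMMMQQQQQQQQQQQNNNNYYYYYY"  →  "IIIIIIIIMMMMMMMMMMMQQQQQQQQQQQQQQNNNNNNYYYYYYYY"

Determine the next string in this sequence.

IIIIIIIIIIMMMMMMMMMMMMMQQQQQQQQQQQQQQQQQNNNNNNNNYYYYYYYYYY

Term n consists of 2n I's, followed by 2n+3 M's, followed by 3n+2 Q's, followed by 2n-2 N's, followed by 2n Y's, where the shown terms are n = 2, 3, 4.
At n = 5 the blocks have lengths 10, 13, 17, 8, 10.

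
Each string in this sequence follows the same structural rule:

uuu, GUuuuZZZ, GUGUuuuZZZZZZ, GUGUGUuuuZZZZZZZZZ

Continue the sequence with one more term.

Each term wraps the previous one in GU on the left and ZZZ on the right.
Applying this once more to GUGUGUuuuZZZZZZZZZ:

GUGUGUGUuuuZZZZZZZZZZZZ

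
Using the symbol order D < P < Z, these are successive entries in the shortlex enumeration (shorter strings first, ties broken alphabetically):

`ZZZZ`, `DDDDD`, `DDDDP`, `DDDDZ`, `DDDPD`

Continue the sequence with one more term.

Find the rightmost character of DDDPD below Z, bump it to the next letter, and reset everything to its right to D.

DDDPP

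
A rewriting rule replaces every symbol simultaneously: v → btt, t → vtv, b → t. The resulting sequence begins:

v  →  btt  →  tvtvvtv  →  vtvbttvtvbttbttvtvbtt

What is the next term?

bttvtvbtttvtvvtvbttvtvbtttvtvvtvtvtvvtvbttvtvbtttvtvvtv

φ(vtvbttvtvbttbttvtvbtt) expands symbol-by-symbol to btt vtv btt t vtv vtv btt vtv btt t vtv vtv t vtv vtv btt vtv btt t vtv vtv; joining the 21 pieces gives the next term.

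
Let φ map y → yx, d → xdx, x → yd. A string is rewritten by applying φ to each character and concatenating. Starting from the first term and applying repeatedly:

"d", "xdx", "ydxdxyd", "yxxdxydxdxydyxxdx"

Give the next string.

Rewriting the 17 symbols of yxxdxydxdxydyxxdx one by one yields yx yd yd xdx yd yx xdx yd xdx yd yx xdx yx yd yd xdx yd; concatenated:

yxydydxdxydyxxdxydxdxydyxxdxyxydydxdxyd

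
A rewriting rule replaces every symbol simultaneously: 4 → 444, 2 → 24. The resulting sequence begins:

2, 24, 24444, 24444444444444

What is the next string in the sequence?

24444444444444444444444444444444444444444

φ(24444444444444) expands symbol-by-symbol to 24 444 444 444 444 444 444 444 444 444 444 444 444 444; joining the 14 pieces gives the next term.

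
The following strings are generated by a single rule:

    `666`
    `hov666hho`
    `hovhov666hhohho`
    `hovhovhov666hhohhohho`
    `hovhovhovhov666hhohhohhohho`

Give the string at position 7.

Each term wraps the previous one in hov on the left and hho on the right.
From hovhovhovhov666hhohhohhohho, 2 further steps: hovhovhovhov666hhohhohhohho → hovhovhovhovhov666hhohhohhohhohho → (answer).

hovhovhovhovhovhov666hhohhohhohhohhohho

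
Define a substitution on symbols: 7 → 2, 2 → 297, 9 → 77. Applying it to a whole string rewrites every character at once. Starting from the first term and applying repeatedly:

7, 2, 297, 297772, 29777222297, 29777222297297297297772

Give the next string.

2977722229729729729777229777229777229777222297

Replace each of the 23 characters of 29777222297297297297772 in place — 297 77 2 2 2 297 297 297 297 77 2 297 77 2 297 77 2 297 77 2 2 2 297 — and concatenate.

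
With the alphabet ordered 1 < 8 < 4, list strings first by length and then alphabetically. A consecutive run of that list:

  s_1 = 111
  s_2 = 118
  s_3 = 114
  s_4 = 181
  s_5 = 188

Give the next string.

184

Treat 188 as a base-3 numeral over the given alphabet and add one, carrying through any trailing 4's.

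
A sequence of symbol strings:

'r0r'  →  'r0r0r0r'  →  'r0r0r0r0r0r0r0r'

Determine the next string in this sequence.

s(k+1) = s(k)·0·s(k) — each term doubles the last with '0' between the halves.
So the next term is two copies of r0r0r0r0r0r0r0r with '0' between the halves.

r0r0r0r0r0r0r0r0r0r0r0r0r0r0r0r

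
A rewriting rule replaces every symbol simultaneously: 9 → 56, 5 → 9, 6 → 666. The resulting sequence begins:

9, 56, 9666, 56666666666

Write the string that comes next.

Apply φ to 56666666666 symbol by symbol: 5→9, 6→666, 6→666, 6→666, 6→666, 6→666, 6→666, 6→666, 6→666, 6→666, 6→666; joined: 9 666 666 666 666 666 666 666 666 666 666.

9666666666666666666666666666666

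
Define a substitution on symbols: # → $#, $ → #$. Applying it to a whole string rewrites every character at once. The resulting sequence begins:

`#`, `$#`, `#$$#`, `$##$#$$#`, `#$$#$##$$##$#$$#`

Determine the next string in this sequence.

Replace each of the 16 characters of #$$#$##$$##$#$$# in place — $# #$ #$ $# #$ $# $# #$ #$ $# $# #$ $# #$ #$ $# — and concatenate.

$##$#$$##$$#$##$#$$#$##$$##$#$$#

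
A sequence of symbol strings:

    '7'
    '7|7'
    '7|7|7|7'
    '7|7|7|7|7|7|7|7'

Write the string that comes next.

7|7|7|7|7|7|7|7|7|7|7|7|7|7|7|7

Each string is two copies of the previous one joined by '|'.
One more doubling of 7|7|7|7|7|7|7|7 gives the answer.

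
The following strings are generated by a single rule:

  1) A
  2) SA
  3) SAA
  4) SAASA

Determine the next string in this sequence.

From term 3 onward, concatenate the last term with the second-to-last: SA·A = SAA, SAA·SA = SAASA, …
The next term joins SAASA and SAA.

SAASASAA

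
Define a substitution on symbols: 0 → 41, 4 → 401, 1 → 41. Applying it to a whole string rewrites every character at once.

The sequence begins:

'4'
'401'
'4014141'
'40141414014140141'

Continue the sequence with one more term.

Rewriting the 17 symbols of 40141414014140141 one by one yields 401 41 41 401 41 401 41 401 41 41 401 41 401 41 41 401 41; concatenated:

40141414014140141401414140141401414140141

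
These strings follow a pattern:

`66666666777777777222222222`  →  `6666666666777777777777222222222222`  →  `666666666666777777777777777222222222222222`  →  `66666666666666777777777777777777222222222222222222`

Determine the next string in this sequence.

Term n consists of 2n+2 6's, followed by 3n 7's, followed by 3n 2's, where the shown terms are n = 3, 4, 5, 6.
Setting n = 7 gives 16, 21, 21 characters in each block.

6666666666666666777777777777777777777222222222222222222222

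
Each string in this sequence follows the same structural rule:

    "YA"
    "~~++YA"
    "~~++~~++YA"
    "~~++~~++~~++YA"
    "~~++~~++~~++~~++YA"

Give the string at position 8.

The strings grow by a fixed prefix ~~++ each time.
From ~~++~~++~~++~~++YA, 3 further steps: ~~++~~++~~++~~++YA → ~~++~~++~~++~~++~~++YA → ~~++~~++~~++~~++~~++~~++YA → (answer).

~~++~~++~~++~~++~~++~~++~~++YA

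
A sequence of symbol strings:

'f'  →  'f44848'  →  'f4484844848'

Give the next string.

Every step adds 44848 to the end: s(k+1) = s(k)·44848.
So the next term is f4484844848·44848.

f448484484844848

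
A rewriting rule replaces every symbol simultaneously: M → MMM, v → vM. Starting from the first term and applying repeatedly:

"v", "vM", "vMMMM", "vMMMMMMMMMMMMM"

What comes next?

Rewriting the 14 symbols of vMMMMMMMMMMMMM one by one yields vM MMM MMM MMM MMM MMM MMM MMM MMM MMM MMM MMM MMM MMM; concatenated:

vMMMMMMMMMMMMMMMMMMMMMMMMMMMMMMMMMMMMMMMM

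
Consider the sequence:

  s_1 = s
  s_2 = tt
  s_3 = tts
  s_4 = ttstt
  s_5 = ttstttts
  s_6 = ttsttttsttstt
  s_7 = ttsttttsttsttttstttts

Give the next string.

ttsttttsttsttttsttttsttsttttsttstt

From term 3 onward, concatenate the last term with the second-to-last: tt·s = tts, tts·tt = ttstt, …
Continuing: ttsttttsttsttttstttts · ttsttttsttstt gives term 8.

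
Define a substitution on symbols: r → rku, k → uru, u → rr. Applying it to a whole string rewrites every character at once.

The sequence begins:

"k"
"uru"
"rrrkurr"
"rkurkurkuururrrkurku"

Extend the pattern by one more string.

Applying the rule to each of the 20 symbols of rkurkurkuururrrkurku gives the pieces rku uru rr rku uru rr rku uru rr rr rku rr rku rku rku uru rr rku uru rr, which concatenate to the answer.

rkuururrrkuururrrkuururrrrrkurrrkurkurkuururrrkuururr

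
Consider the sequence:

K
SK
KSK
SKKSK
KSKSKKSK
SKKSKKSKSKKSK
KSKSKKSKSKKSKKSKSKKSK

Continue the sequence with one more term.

Each term (from the third on) is the two preceding terms concatenated in order: term 3 = K·SK = KSK.
Continuing: SKKSKKSKSKKSK · KSKSKKSKSKKSKKSKSKKSK gives term 8.

SKKSKKSKSKKSKKSKSKKSKSKKSKKSKSKKSK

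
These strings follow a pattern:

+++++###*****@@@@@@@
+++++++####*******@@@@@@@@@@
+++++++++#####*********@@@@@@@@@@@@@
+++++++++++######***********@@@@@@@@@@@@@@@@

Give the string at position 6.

Term n consists of 2n+1 +'s, followed by n+1 #'s, followed by 2n+1 *'s, followed by 3n+1 @'s, where the shown terms are n = 2, 3, 4, 5.
Setting n = 7 gives 15, 8, 15, 22 characters in each block.

+++++++++++++++########***************@@@@@@@@@@@@@@@@@@@@@@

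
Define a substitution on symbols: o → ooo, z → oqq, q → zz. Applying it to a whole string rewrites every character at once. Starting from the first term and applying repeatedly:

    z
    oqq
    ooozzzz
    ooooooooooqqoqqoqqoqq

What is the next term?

Rewriting the 21 symbols of ooooooooooqqoqqoqqoqq one by one yields ooo ooo ooo ooo ooo ooo ooo ooo ooo ooo zz zz ooo zz zz ooo zz zz ooo zz zz; concatenated:

oooooooooooooooooooooooooooooozzzzooozzzzooozzzzooozzzz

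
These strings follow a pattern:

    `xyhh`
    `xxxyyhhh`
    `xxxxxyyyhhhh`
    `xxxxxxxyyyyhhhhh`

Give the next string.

xxxxxxxxxyyyyyhhhhhh

Reading off run lengths: x runs 1, 3, 5, 7; y runs 1, 2, 3, 4; h runs 2, 3, 4, 5 — each is linear in n (n = 1, 2, …).
Setting n = 5 gives 9, 5, 6 characters in each block.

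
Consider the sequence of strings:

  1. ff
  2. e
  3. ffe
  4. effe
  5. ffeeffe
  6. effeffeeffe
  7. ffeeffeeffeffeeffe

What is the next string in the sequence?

effeffeeffeffeeffeeffeffeeffe

From term 3 onward, concatenate the second-to-last term with the last: ff·e = ffe, e·ffe = effe, …
So term 8 is effeffeeffe·ffeeffeeffeffeeffe.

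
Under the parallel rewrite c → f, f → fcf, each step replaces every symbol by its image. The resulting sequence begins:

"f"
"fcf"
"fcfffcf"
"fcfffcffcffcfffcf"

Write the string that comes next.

fcfffcffcffcfffcffcfffcffcfffcffcffcfffcf

Applying the rule to each of the 17 symbols of fcfffcffcffcfffcf gives the pieces fcf f fcf fcf fcf f fcf fcf f fcf fcf f fcf fcf fcf f fcf, which concatenate to the answer.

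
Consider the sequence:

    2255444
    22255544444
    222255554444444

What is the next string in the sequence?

Each string has the form 2^{n} 5^{n} 4^{2n-1}, where the shown terms are n = 2, 3, 4.
At n = 5 the blocks have lengths 5, 5, 9.

2222255555444444444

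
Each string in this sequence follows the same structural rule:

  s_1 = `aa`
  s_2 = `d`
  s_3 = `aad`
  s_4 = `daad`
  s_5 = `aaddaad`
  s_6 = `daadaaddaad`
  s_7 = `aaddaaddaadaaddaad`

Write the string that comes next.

daadaaddaadaaddaaddaadaaddaad

This is a Fibonacci-style word recurrence s(k) = s(k−2)·s(k−1): e.g. aa·d = aad.
The next term joins daadaaddaad and aaddaaddaadaaddaad.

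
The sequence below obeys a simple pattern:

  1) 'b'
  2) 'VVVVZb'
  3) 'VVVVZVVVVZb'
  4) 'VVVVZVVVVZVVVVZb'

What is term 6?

Every step adds VVVVZ at the front: s(k+1) = VVVVZ·s(k).
From VVVVZVVVVZVVVVZb, 2 further steps: VVVVZVVVVZVVVVZb → VVVVZVVVVZVVVVZVVVVZb → (answer).

VVVVZVVVVZVVVVZVVVVZVVVVZb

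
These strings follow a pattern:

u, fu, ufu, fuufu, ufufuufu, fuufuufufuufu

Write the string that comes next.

Each term (from the third on) is the two preceding terms concatenated in order: term 3 = u·fu = ufu.
So term 7 is ufufuufu·fuufuufufuufu.

ufufuufufuufuufufuufu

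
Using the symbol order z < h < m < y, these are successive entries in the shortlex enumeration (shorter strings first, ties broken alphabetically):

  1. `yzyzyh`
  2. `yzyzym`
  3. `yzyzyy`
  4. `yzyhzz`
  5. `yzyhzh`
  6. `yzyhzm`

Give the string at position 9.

Advancing 3 positions from yzyhzm through yzyhzm → yzyhzy → yzyhhz reaches term 9.

yzyhhh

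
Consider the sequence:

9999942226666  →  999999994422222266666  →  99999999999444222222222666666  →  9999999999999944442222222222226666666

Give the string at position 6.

99999999999999999999444444222222222222222222666666666

Term n consists of 3n+2 9's, followed by n 4's, followed by 3n 2's, followed by n+3 6's (n = 1, 2, …).
Setting n = 6 gives 20, 6, 18, 9 characters in each block.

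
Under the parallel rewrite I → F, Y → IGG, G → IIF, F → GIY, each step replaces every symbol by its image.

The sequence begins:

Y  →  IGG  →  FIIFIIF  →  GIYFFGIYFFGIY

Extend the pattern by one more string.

Replace each of the 13 characters of GIYFFGIYFFGIY in place — IIF F IGG GIY GIY IIF F IGG GIY GIY IIF F IGG — and concatenate.

IIFFIGGGIYGIYIIFFIGGGIYGIYIIFFIGG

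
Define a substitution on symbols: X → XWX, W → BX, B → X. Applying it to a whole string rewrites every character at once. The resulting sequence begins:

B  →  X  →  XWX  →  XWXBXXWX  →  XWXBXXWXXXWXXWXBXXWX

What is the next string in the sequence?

Rewriting the 20 symbols of XWXBXXWXXXWXXWXBXXWX one by one yields XWX BX XWX X XWX XWX BX XWX XWX XWX BX XWX XWX BX XWX X XWX XWX BX XWX; concatenated:

XWXBXXWXXXWXXWXBXXWXXWXXWXBXXWXXWXBXXWXXXWXXWXBXXWX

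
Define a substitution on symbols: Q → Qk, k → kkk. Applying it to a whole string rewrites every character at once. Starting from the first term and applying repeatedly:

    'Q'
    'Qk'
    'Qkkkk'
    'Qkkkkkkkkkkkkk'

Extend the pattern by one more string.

φ(Qkkkkkkkkkkkkk) expands symbol-by-symbol to Qk kkk kkk kkk kkk kkk kkk kkk kkk kkk kkk kkk kkk kkk; joining the 14 pieces gives the next term.

Qkkkkkkkkkkkkkkkkkkkkkkkkkkkkkkkkkkkkkkkk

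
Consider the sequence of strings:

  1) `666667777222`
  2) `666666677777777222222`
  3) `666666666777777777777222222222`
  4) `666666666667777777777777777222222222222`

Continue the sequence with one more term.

666666666666677777777777777777777222222222222222

The n-th term is 2n+3 6's then 4n 7's then 3n 2's (n = 1, 2, …).
For the next term, n = 5, so the run lengths are 13, 20, 15.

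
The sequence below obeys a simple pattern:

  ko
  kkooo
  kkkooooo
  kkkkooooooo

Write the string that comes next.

kkkkkooooooooo

Reading off run lengths: k runs 1, 2, 3, 4; o runs 1, 3, 5, 7 — each is linear in n (n = 1, 2, …).
At n = 5 the blocks have lengths 5, 9.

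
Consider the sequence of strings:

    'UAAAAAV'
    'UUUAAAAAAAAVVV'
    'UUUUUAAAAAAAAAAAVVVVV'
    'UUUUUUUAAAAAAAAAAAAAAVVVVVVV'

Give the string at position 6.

Term n consists of 2n-1 U's, followed by 3n+2 A's, followed by 2n-1 V's (n = 1, 2, …).
At n = 6 the blocks have lengths 11, 20, 11.

UUUUUUUUUUUAAAAAAAAAAAAAAAAAAAAVVVVVVVVVVV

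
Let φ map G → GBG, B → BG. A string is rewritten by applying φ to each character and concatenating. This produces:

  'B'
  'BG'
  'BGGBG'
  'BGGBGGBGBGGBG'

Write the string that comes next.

BGGBGGBGBGGBGGBGBGGBGBGGBGGBGBGGBG

Replace each of the 13 characters of BGGBGGBGBGGBG in place — BG GBG GBG BG GBG GBG BG GBG BG GBG GBG BG GBG — and concatenate.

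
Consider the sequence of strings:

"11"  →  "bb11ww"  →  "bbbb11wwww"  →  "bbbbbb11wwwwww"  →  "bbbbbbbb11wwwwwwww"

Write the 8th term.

Each term wraps the previous one in bb on the left and ww on the right.
From bbbbbbbb11wwwwwwww, 3 further steps: bbbbbbbb11wwwwwwww → bbbbbbbbbb11wwwwwwwwww → bbbbbbbbbbbb11wwwwwwwwwwww → (answer).

bbbbbbbbbbbbbb11wwwwwwwwwwwwww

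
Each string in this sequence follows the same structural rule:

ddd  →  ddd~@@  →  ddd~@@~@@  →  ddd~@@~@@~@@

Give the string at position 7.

Every step adds ~@@ to the end: s(k+1) = s(k)·~@@.
From ddd~@@~@@~@@, 3 further steps: ddd~@@~@@~@@ → ddd~@@~@@~@@~@@ → ddd~@@~@@~@@~@@~@@ → (answer).

ddd~@@~@@~@@~@@~@@~@@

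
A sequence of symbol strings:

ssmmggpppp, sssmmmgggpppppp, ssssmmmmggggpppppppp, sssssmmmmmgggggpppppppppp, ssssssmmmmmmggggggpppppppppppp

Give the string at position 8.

sssssssssmmmmmmmmmgggggggggpppppppppppppppppp

Each string has the form s^{n} m^{n} g^{n} p^{2n}, where the shown terms are n = 2, 3, 4, 5, 6.
For term 8, n = 9, so the run lengths are 9, 9, 9, 18.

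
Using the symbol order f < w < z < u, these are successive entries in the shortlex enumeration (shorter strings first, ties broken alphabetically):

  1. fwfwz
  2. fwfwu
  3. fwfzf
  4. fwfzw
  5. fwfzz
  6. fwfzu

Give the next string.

fwfuf

The successor of fwfzu increments the rightmost position that isn't already u and resets every position after it to f.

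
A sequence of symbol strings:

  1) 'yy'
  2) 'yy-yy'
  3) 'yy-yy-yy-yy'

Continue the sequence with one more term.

Every step duplicates the string with '-' between the halves.
Doubling yy-yy-yy-yy with '-' between the halves:

yy-yy-yy-yy-yy-yy-yy-yy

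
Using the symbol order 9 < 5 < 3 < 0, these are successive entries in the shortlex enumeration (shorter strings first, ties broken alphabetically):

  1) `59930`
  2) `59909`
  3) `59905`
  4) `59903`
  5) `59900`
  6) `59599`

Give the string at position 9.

59590

Stepping forward 3 times from 59599: 59599 → 59595 → 59593, then the target.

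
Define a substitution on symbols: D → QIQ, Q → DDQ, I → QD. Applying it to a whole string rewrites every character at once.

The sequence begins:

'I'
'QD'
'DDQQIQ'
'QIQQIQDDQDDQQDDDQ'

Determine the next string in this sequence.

DDQQDDDQDDQQDDDQQIQQIQDDQQIQQIQDDQDDQQIQQIQQIQDDQ

Replace each of the 17 characters of QIQQIQDDQDDQQDDDQ in place — DDQ QD DDQ DDQ QD DDQ QIQ QIQ DDQ QIQ QIQ DDQ DDQ QIQ QIQ QIQ DDQ — and concatenate.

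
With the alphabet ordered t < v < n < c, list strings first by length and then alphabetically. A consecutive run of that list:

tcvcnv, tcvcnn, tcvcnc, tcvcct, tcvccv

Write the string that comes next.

Find the rightmost character of tcvccv below c, bump it to the next letter, and reset everything to its right to t.

tcvccn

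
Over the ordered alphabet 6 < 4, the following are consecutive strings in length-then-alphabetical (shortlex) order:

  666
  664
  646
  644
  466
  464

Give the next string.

Find the rightmost character of 464 below 4, bump it to the next letter, and reset everything to its right to 6.

446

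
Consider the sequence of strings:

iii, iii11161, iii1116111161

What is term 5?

Every step adds 11161 to the end: s(k+1) = s(k)·11161.
From iii1116111161, 2 further steps: iii1116111161 → iii111611116111161 → (answer).

iii11161111611116111161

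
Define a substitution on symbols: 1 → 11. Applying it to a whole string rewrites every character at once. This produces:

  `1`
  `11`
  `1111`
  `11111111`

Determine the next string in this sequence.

1111111111111111

Rewriting each symbol of 11111111: 1→11, 1→11, 1→11, 1→11, 1→11, 1→11, 1→11, 1→11, which concatenates to 11 11 11 11 11 11 11 11.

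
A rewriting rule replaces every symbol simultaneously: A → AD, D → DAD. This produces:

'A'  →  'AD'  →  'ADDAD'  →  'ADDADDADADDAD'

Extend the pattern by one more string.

Replace each of the 13 characters of ADDADDADADDAD in place — AD DAD DAD AD DAD DAD AD DAD AD DAD DAD AD DAD — and concatenate.

ADDADDADADDADDADADDADADDADDADADDAD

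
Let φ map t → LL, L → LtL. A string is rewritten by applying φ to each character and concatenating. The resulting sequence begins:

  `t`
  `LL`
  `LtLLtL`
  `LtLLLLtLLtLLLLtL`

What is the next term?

Rewriting the 16 symbols of LtLLLLtLLtLLLLtL one by one yields LtL LL LtL LtL LtL LtL LL LtL LtL LL LtL LtL LtL LtL LL LtL; concatenated:

LtLLLLtLLtLLtLLtLLLLtLLtLLLLtLLtLLtLLtLLLLtL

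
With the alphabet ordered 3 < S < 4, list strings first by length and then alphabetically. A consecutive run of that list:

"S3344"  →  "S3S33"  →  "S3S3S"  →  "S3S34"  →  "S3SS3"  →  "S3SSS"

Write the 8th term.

Advancing 2 positions from S3SSS through S3SSS → S3SS4 reaches term 8.

S3S43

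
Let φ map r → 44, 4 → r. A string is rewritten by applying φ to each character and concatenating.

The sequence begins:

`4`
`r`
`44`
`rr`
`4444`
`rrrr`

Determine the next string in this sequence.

Rewriting each symbol of rrrr: r→44, r→44, r→44, r→44, which concatenates to 44 44 44 44.

44444444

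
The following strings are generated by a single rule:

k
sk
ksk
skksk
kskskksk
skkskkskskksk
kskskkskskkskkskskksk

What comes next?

skkskkskskkskkskskkskskkskkskskksk

From term 3 onward, concatenate the second-to-last term with the last: k·sk = ksk, sk·ksk = skksk, …
The next term joins skkskkskskksk and kskskkskskkskkskskksk.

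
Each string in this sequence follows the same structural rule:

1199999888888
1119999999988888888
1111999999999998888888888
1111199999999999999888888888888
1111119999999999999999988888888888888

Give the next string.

1111111999999999999999999998888888888888888

Term n consists of n 1's, followed by 3n-1 9's, followed by 2n+2 8's, where the shown terms are n = 2, 3, 4, 5, 6.
Setting n = 7 gives 7, 20, 16 characters in each block.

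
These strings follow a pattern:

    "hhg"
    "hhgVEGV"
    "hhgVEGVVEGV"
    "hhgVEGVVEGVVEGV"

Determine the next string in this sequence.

Every step adds VEGV to the end: s(k+1) = s(k)·VEGV.
Applying this once more to hhgVEGVVEGVVEGV:

hhgVEGVVEGVVEGVVEGV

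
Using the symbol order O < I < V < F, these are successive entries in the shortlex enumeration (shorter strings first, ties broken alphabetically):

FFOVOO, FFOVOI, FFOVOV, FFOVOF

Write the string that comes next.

FFOVIO

The successor of FFOVOF increments the rightmost position that isn't already F and resets every position after it to O.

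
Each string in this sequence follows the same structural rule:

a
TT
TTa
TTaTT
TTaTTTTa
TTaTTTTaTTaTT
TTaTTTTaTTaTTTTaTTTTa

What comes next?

TTaTTTTaTTaTTTTaTTTTaTTaTTTTaTTaTT

From term 3 onward, concatenate the last term with the second-to-last: TT·a = TTa, TTa·TT = TTaTT, …
So term 8 is TTaTTTTaTTaTTTTaTTTTa·TTaTTTTaTTaTT.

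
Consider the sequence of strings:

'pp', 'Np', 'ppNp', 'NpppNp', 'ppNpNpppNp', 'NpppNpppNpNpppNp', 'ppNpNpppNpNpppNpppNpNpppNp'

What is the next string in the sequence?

Each term (from the third on) is the two preceding terms concatenated in order: term 3 = pp·Np = ppNp.
So term 8 is NpppNpppNpNpppNp·ppNpNpppNpNpppNpppNpNpppNp.

NpppNpppNpNpppNpppNpNpppNpNpppNpppNpNpppNp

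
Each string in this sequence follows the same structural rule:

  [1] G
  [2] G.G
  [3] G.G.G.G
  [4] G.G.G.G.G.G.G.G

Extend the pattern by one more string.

G.G.G.G.G.G.G.G.G.G.G.G.G.G.G.G

Each string is two copies of the previous one joined by '.'.
So the next term is two copies of G.G.G.G.G.G.G.G with '.' between the halves.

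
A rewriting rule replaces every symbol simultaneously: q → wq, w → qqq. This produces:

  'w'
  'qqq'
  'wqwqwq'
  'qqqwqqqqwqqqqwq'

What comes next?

wqwqwqqqqwqwqwqwqqqqwqwqwqwqqqqwq

Applying the rule to each of the 15 symbols of qqqwqqqqwqqqqwq gives the pieces wq wq wq qqq wq wq wq wq qqq wq wq wq wq qqq wq, which concatenate to the answer.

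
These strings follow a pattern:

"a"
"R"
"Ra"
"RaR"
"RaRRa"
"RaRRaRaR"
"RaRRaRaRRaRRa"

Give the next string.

RaRRaRaRRaRRaRaRRaRaR

This is a Fibonacci-style word recurrence s(k) = s(k−1)·s(k−2): e.g. R·a = Ra.
The next term joins RaRRaRaRRaRRa and RaRRaRaR.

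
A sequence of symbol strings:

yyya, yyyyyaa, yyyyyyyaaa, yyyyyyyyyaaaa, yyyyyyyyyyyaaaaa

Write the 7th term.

yyyyyyyyyyyyyyyaaaaaaa

Reading off run lengths: y runs 3, 5, 7, 9, 11; a runs 1, 2, 3, 4, 5 — each is linear in n (n = 1, 2, …).
For term 7, n = 7, so the run lengths are 15, 7.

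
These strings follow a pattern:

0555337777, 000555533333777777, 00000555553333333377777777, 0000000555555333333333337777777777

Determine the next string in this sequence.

000000000555555533333333333333777777777777

Each string has the form 0^{2n-1} 5^{n+2} 3^{3n-1} 7^{2n+2} (n = 1, 2, …).
Setting n = 5 gives 9, 7, 14, 12 characters in each block.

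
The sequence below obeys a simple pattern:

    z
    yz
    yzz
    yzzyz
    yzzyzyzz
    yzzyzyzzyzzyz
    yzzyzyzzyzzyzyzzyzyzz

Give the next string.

yzzyzyzzyzzyzyzzyzyzzyzzyzyzzyzzyz

Each term (from the third on) is the previous term followed by the one before it: term 3 = yz·z = yzz.
The next term joins yzzyzyzzyzzyzyzzyzyzz and yzzyzyzzyzzyz.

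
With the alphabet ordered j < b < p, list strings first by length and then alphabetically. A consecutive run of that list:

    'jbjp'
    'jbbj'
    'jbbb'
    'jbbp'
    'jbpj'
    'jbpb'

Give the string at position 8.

Stepping forward 2 times from jbpb: jbpb → jbpp, then the target.

jpjj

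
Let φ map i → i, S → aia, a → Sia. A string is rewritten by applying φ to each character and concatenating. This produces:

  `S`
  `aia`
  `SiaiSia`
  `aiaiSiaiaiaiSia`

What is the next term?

Applying the rule to each of the 15 symbols of aiaiSiaiaiaiSia gives the pieces Sia i Sia i aia i Sia i Sia i Sia i aia i Sia, which concatenate to the answer.

SiaiSiaiaiaiSiaiSiaiSiaiaiaiSia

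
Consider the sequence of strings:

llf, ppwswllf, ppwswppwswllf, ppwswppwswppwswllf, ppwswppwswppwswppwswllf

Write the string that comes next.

Each term is the previous one with ppwsw prepended.
So the next term is ppwsw·ppwswppwswppwswppwswllf.

ppwswppwswppwswppwswppwswllf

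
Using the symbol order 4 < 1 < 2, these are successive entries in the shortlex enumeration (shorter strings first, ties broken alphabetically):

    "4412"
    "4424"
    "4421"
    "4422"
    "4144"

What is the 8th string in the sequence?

4114

Stepping forward 3 times from 4144: 4144 → 4141 → 4142, then the target.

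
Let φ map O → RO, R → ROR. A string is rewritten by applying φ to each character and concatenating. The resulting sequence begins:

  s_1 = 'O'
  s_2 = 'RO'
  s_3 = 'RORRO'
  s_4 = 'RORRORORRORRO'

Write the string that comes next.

Replace each of the 13 characters of RORRORORRORRO in place — ROR RO ROR ROR RO ROR RO ROR ROR RO ROR ROR RO — and concatenate.

RORRORORRORRORORRORORRORRORORRORRO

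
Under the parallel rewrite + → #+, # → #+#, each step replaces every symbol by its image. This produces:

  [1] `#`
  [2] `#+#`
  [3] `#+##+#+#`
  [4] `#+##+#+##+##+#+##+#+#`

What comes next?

#+##+#+##+##+#+##+#+##+##+#+##+##+#+##+#+##+##+#+##+#+#

Applying the rule to each of the 21 symbols of #+##+#+##+##+#+##+#+# gives the pieces #+# #+ #+# #+# #+ #+# #+ #+# #+# #+ #+# #+# #+ #+# #+ #+# #+# #+ #+# #+ #+#, which concatenate to the answer.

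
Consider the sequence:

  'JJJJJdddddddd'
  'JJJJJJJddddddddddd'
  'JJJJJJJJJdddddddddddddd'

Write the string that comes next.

JJJJJJJJJJJddddddddddddddddd

Term n consists of 2n-1 J's, followed by 3n-1 d's, where the shown terms are n = 3, 4, 5.
For the next term, n = 6, so the run lengths are 11, 17.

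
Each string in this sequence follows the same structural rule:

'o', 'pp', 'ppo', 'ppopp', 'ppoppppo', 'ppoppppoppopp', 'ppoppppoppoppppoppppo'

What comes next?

ppoppppoppoppppoppppoppoppppoppopp

Each term (from the third on) is the previous term followed by the one before it: term 3 = pp·o = ppo.
So term 8 is ppoppppoppoppppoppppo·ppoppppoppopp.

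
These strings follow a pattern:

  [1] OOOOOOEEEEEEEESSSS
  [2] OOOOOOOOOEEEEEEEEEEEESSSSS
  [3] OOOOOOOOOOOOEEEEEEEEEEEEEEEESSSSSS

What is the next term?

Each string has the form O^{3n} E^{4n} S^{n+2}, where the shown terms are n = 2, 3, 4.
For the next term, n = 5, so the run lengths are 15, 20, 7.

OOOOOOOOOOOOOOOEEEEEEEEEEEEEEEEEEEESSSSSSS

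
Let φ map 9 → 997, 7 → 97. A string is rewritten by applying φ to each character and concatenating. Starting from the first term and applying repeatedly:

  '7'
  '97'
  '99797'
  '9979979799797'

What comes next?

9979979799799797997979979979799797

φ(9979979799797) expands symbol-by-symbol to 997 997 97 997 997 97 997 97 997 997 97 997 97; joining the 13 pieces gives the next term.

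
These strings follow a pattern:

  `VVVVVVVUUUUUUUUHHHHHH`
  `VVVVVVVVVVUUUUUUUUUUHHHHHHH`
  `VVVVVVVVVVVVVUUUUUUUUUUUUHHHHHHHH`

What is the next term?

VVVVVVVVVVVVVVVVUUUUUUUUUUUUUUHHHHHHHHH

Each string has the form V^{3n-2} U^{2n+2} H^{n+3}, where the shown terms are n = 3, 4, 5.
For the next term, n = 6, so the run lengths are 16, 14, 9.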